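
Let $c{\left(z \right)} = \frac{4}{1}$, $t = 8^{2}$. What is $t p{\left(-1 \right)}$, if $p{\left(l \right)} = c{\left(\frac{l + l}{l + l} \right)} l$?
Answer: $-256$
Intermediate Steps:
$t = 64$
$c{\left(z \right)} = 4$ ($c{\left(z \right)} = 4 \cdot 1 = 4$)
$p{\left(l \right)} = 4 l$
$t p{\left(-1 \right)} = 64 \cdot 4 \left(-1\right) = 64 \left(-4\right) = -256$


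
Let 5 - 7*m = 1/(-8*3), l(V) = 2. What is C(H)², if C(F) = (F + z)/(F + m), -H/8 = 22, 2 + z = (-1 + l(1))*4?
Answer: 854509824/867125809 ≈ 0.98545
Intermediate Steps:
z = 2 (z = -2 + (-1 + 2)*4 = -2 + 1*4 = -2 + 4 = 2)
H = -176 (H = -8*22 = -176)
m = 121/168 (m = 5/7 - 1/(7*((-8*3))) = 5/7 - ⅐/(-24) = 5/7 - ⅐*(-1/24) = 5/7 + 1/168 = 121/168 ≈ 0.72024)
C(F) = (2 + F)/(121/168 + F) (C(F) = (F + 2)/(F + 121/168) = (2 + F)/(121/168 + F))
C(H)² = (168*(2 - 176)/(121 + 168*(-176)))² = (168*(-174)/(121 - 29568))² = (168*(-174)/(-29447))² = (168*(-1/29447)*(-174))² = (29232/29447)² = 854509824/867125809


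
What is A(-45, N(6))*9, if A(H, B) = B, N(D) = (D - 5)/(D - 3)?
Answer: 3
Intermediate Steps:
N(D) = (-5 + D)/(-3 + D)
A(-45, N(6))*9 = ((-5 + 6)/(-3 + 6))*9 = (1/3)*9 = 3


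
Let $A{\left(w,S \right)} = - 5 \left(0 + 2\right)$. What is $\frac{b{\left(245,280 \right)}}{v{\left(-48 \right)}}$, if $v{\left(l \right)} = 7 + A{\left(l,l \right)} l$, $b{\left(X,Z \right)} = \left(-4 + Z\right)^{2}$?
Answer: $\frac{76176}{487} \approx 156.42$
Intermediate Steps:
$A{\left(w,S \right)} = -10$ ($A{\left(w,S \right)} = \left(-5\right) 2 = -10$)
$v{\left(l \right)} = 7 - 10 l$
$\frac{b{\left(245,280 \right)}}{v{\left(-48 \right)}} = \frac{\left(-4 + 280\right)^{2}}{7 - -480} = \frac{276^{2}}{7 + 480} = \frac{76176}{487}$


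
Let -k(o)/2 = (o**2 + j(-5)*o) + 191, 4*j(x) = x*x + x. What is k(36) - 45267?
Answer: -48601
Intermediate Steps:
j(x) = x/4 + x**2/4 (j(x) = (x*x + x)/4 = (x**2 + x)/4 = (x + x**2)/4 = x/4 + x**2/4)
k(o) = -382 - 10*o - 2*o**2 (k(o) = -2*((o**2 + ((1/4)*(-5)*(1 - 5))*o) + 191) = -2*((o**2 + ((1/4)*(-5)*(-4))*o) + 191) = -2*((o**2 + 5*o) + 191) = -2*(191 + o**2 + 5*o) = -382 - 10*o - 2*o**2)
k(36) - 45267 = (-382 - 10*36 - 2*36**2) - 45267 = (-382 - 360 - 2*1296) - 45267 = (-382 - 360 - 2592) - 45267 = -3334 - 45267 = -48601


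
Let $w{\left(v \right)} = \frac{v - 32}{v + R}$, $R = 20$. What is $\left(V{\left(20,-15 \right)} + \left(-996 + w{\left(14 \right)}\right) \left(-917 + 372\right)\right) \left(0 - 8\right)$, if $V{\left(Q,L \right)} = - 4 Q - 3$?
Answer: $- \frac{73851472}{17} \approx -4.3442 \cdot 10^{6}$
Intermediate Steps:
$w{\left(v \right)} = \frac{-32 + v}{20 + v}$ ($w{\left(v \right)} = \frac{v - 32}{v + 20} = \frac{-32 + v}{20 + v}$)
$V{\left(Q,L \right)} = -3 - 4 Q$
$\left(V{\left(20,-15 \right)} + \left(-996 + w{\left(14 \right)}\right) \left(-917 + 372\right)\right) \left(0 - 8\right) = \left(\left(-3 - 80\right) + \left(-996 + \frac{-32 + 14}{20 + 14}\right) \left(-917 + 372\right)\right) \left(0 - 8\right) = \left(\left(-3 - 80\right) + \left(-996 + \frac{1}{34} \left(-18\right)\right) \left(-545\right)\right) \left(-8\right) = \left(-83 + \left(-996 + \frac{1}{34} \left(-18\right)\right) \left(-545\right)\right) \left(-8\right) = \left(-83 + \left(-996 - \frac{9}{17}\right) \left(-545\right)\right) \left(-8\right) = \left(-83 - - \frac{9232845}{17}\right) \left(-8\right) = \left(-83 + \frac{9232845}{17}\right) \left(-8\right) = \frac{9231434}{17} \left(-8\right) = - \frac{73851472}{17}$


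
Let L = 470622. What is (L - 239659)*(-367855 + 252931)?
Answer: -26543191812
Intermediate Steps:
(L - 239659)*(-367855 + 252931) = (470622 - 239659)*(-367855 + 252931) = 230963*(-114924) = -26543191812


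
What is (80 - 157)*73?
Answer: -5621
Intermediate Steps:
(80 - 157)*73 = -77*73 = -5621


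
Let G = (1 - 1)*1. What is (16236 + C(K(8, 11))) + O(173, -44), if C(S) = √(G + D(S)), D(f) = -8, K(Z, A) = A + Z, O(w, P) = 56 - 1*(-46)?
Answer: 16338 + 2*I*√2 ≈ 16338.0 + 2.8284*I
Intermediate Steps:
O(w, P) = 102 (O(w, P) = 56 + 46 = 102)
G = 0 (G = 0*1 = 0)
C(S) = 2*I*√2 (C(S) = √(0 - 8) = √(-8) = 2*I*√2)
(16236 + C(K(8, 11))) + O(173, -44) = (16236 + 2*I*√2) + 102 = 16338 + 2*I*√2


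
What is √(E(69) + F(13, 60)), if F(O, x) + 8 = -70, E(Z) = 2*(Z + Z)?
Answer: 3*√22 ≈ 14.071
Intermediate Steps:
E(Z) = 4*Z (E(Z) = 2*(2*Z) = 4*Z)
F(O, x) = -78 (F(O, x) = -8 - 70 = -78)
√(E(69) + F(13, 60)) = √(4*69 - 78) = √(276 - 78) = √198 = 3*√22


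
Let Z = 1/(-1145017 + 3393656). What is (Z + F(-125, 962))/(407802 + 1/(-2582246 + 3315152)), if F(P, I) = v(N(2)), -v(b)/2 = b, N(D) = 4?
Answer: -13184327386566/672074421974363707 ≈ -1.9617e-5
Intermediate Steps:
Z = 1/2248639 ≈ 4.4471e-7
v(b) = -2*b
F(P, I) = -8 (F(P, I) = -2*4 = -8)
(Z + F(-125, 962))/(407802 + 1/(-2582246 + 3315152)) = (1/2248639 - 8)/(407802 + 1/(-2582246 + 3315152)) = -17989111/(2248639*(407802 + 1/732906)) = -17989111/(2248639*298880532613/732906) = -17989111/2248639*732906/298880532613 = -13184327386566/672074421974363707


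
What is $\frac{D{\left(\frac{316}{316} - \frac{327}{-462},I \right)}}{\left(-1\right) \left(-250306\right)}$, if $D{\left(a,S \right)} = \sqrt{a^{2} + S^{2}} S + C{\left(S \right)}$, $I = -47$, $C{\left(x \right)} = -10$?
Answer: $- \frac{5}{125153} - \frac{47 \sqrt{52457813}}{38547124} \approx -0.008871$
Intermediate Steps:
$D{\left(a,S \right)} = -10 + S \sqrt{S^{2} + a^{2}}$ ($D{\left(a,S \right)} = \sqrt{a^{2} + S^{2}} S - 10 = \sqrt{S^{2} + a^{2}} S - 10 = S \sqrt{S^{2} + a^{2}} - 10 = -10 + S \sqrt{S^{2} + a^{2}}$)
$\frac{D{\left(\frac{316}{316} - \frac{327}{-462},I \right)}}{\left(-1\right) \left(-250306\right)} = \frac{-10 - 47 \sqrt{\left(-47\right)^{2} + \left(\frac{316}{316} - \frac{327}{-462}\right)^{2}}}{\left(-1\right) \left(-250306\right)} = \frac{-10 - 47 \sqrt{2209 + \left(316 \cdot \frac{1}{316} - - \frac{109}{154}\right)^{2}}}{250306} = \left(-10 - 47 \sqrt{2209 + \left(1 + \frac{109}{154}\right)^{2}}\right) \frac{1}{250306} = \left(-10 - 47 \sqrt{2209 + \left(\frac{263}{154}\right)^{2}}\right) \frac{1}{250306} = \left(-10 - 47 \sqrt{2209 + \frac{69169}{23716}}\right) \frac{1}{250306} = \left(-10 - 47 \sqrt{\frac{52457813}{23716}}\right) \frac{1}{250306} = \left(-10 - 47 \frac{\sqrt{52457813}}{154}\right) \frac{1}{250306} = \left(-10 - \frac{47 \sqrt{52457813}}{154}\right) \frac{1}{250306} = - \frac{5}{125153} - \frac{47 \sqrt{52457813}}{38547124}$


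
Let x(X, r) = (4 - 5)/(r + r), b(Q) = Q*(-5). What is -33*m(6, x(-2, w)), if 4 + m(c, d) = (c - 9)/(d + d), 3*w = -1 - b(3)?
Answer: -330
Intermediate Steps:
b(Q) = -5*Q
w = 14/3 (w = (-1 - (-5)*3)/3 = (-1 - 1*(-15))/3 = (-1 + 15)/3 = (⅓)*14 = 14/3 ≈ 4.6667)
x(X, r) = -1/(2*r)
m(c, d) = -4 + (-9 + c)/(2*d) (m(c, d) = -4 + (c - 9)/(d + d) = -4 + (-9 + c)/((2*d)) = -4 + (-9 + c)*(1/(2*d)) = -4 + (-9 + c)/(2*d))
-33*m(6, x(-2, w)) = -33*(-9 + 6 - (-4)/14/3)/(2*((-1/(2*14/3)))) = -33*(-9 + 6 - (-4)*3/14)/(2*((-½*3/14))) = -33*(-9 + 6 - 8*(-3/28))/(2*(-3/28)) = -33*(-28)*(-9 + 6 + 6/7)/(2*3) = -33*(-28)*(-15)/(2*3*7) = -33*10 = -330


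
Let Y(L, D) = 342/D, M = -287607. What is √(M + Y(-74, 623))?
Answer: I*√111628404237/623 ≈ 536.29*I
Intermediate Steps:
√(M + Y(-74, 623)) = √(-287607 + 342/623) = √(-179178819/623) = I*√111628404237/623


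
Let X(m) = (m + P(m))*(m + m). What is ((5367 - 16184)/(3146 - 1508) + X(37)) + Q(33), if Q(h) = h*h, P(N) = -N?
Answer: 1772965/1638 ≈ 1082.4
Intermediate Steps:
X(m) = 0 (X(m) = (m - m)*(m + m) = 0*(2*m) = 0)
Q(h) = h**2
((5367 - 16184)/(3146 - 1508) + X(37)) + Q(33) = ((5367 - 16184)/(3146 - 1508) + 0) + 33**2 = (-10817/1638 + 0) + 1089 = -10817/1638 + 1089 = 1772965/1638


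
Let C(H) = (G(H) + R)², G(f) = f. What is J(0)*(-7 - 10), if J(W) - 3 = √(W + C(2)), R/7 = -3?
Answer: -374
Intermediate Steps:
R = -21 (R = 7*(-3) = -21)
C(H) = (-21 + H)² (C(H) = (H - 21)² = (-21 + H)²)
J(W) = 3 + √(361 + W) (J(W) = 3 + √(W + (-21 + 2)²) = 3 + √(W + (-19)²) = 3 + √(W + 361) = 3 + √(361 + W))
J(0)*(-7 - 10) = (3 + √(361 + 0))*(-7 - 10) = (3 + √361)*(-17) = (3 + 19)*(-17) = 22*(-17) = -374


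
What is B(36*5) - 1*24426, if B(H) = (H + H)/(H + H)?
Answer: -24425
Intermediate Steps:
B(H) = 1 (B(H) = (2*H)/((2*H)) = (2*H)*(1/(2*H)) = 1)
B(36*5) - 1*24426 = 1 - 1*24426 = 1 - 24426 = -24425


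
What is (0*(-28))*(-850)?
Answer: 0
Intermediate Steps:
(0*(-28))*(-850) = 0*(-850) = 0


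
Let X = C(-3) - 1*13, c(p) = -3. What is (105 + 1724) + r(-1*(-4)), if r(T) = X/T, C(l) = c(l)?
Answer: 1825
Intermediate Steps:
C(l) = -3
X = -16 (X = -3 - 1*13 = -3 - 13 = -16)
r(T) = -16/T
(105 + 1724) + r(-1*(-4)) = (105 + 1724) - 16/((-1*(-4))) = 1829 - 16/4 = 1829 - 16*¼ = 1829 - 4 = 1825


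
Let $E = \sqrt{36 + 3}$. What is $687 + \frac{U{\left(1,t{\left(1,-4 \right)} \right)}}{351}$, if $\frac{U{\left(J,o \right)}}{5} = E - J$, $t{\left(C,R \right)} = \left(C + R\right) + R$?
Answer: $\frac{241132}{351} + \frac{5 \sqrt{39}}{351} \approx 687.07$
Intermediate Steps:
$E = \sqrt{39} \approx 6.245$
$t{\left(C,R \right)} = C + 2 R$
$U{\left(J,o \right)} = - 5 J + 5 \sqrt{39}$ ($U{\left(J,o \right)} = 5 \left(\sqrt{39} - J\right) = - 5 J + 5 \sqrt{39}$)
$687 + \frac{U{\left(1,t{\left(1,-4 \right)} \right)}}{351} = 687 + \frac{\left(-5\right) 1 + 5 \sqrt{39}}{351} = 687 + \left(-5 + 5 \sqrt{39}\right) \frac{1}{351} = 687 - \left(\frac{5}{351} - \frac{5 \sqrt{39}}{351}\right) = \frac{241132}{351} + \frac{5 \sqrt{39}}{351}$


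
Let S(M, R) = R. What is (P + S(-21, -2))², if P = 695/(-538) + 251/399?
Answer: 326716271281/46079774244 ≈ 7.0902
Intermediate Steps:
P = -142267/214662 (P = 695*(-1/538) + 251*(1/399) = -695/538 + 251/399 = -142267/214662 ≈ -0.66275)
(P + S(-21, -2))² = (-142267/214662 - 2)² = (-571591/214662)² = 326716271281/46079774244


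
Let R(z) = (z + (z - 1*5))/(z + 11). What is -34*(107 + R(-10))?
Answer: -2788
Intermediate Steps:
R(z) = (-5 + 2*z)/(11 + z) (R(z) = (z + (z - 5))/(11 + z) = (z + (-5 + z))/(11 + z) = (-5 + 2*z)/(11 + z))
-34*(107 + R(-10)) = -34*(107 + (-5 + 2*(-10))/(11 - 10)) = -34*(107 + (-5 - 20)/1) = -34*(107 + 1*(-25)) = -34*(107 - 25) = -34*82 = -2788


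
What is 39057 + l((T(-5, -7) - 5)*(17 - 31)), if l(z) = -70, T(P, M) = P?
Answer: 38987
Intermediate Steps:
39057 + l((T(-5, -7) - 5)*(17 - 31)) = 39057 - 70 = 38987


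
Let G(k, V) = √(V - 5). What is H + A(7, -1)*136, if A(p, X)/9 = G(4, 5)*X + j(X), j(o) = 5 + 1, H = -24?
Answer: 7320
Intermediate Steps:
G(k, V) = √(-5 + V)
j(o) = 6
A(p, X) = 54 (A(p, X) = 9*(√(-5 + 5)*X + 6) = 9*(√0*X + 6) = 9*(0*X + 6) = 9*(0 + 6) = 9*6 = 54)
H + A(7, -1)*136 = -24 + 54*136 = -24 + 7344 = 7320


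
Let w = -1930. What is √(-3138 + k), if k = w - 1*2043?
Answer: I*√7111 ≈ 84.327*I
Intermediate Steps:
k = -3973 (k = -1930 - 1*2043 = -1930 - 2043 = -3973)
√(-3138 + k) = √(-3138 - 3973) = √(-7111) = I*√7111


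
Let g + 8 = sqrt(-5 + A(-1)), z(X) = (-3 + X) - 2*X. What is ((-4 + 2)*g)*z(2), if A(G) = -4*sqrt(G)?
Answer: -80 + 10*sqrt(-5 - 4*I) ≈ -71.624 - 23.878*I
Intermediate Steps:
z(X) = -3 - X
g = -8 + sqrt(-5 - 4*I) ≈ -7.1624 - 2.3878*I
((-4 + 2)*g)*z(2) = ((-4 + 2)*(-8 + sqrt(-5 - 4*I)))*(-3 - 1*2) = (-2*(-8 + sqrt(-5 - 4*I)))*(-3 - 2) = (16 - 2*sqrt(-5 - 4*I))*(-5) = -80 + 10*sqrt(-5 - 4*I)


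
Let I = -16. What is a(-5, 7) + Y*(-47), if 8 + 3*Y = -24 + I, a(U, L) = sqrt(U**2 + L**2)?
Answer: 752 + sqrt(74) ≈ 760.60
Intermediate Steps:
a(U, L) = sqrt(L**2 + U**2)
Y = -16 (Y = -8/3 + (-24 - 16)/3 = -8/3 + (1/3)*(-40) = -8/3 - 40/3 = -16)
a(-5, 7) + Y*(-47) = sqrt(7**2 + (-5)**2) - 16*(-47) = sqrt(49 + 25) + 752 = sqrt(74) + 752 = 752 + sqrt(74)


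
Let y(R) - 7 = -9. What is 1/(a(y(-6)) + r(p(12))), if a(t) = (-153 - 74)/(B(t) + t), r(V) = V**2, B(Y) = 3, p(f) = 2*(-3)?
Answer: -1/191 ≈ -0.0052356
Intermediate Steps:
y(R) = -2 (y(R) = 7 - 9 = -2)
p(f) = -6
a(t) = -227/(3 + t) (a(t) = (-153 - 74)/(3 + t) = -227/(3 + t))
1/(a(y(-6)) + r(p(12))) = 1/(-227/(3 - 2) + (-6)**2) = 1/(-227/1 + 36) = 1/(-227*1 + 36) = 1/(-227 + 36) = 1/(-191) = -1/191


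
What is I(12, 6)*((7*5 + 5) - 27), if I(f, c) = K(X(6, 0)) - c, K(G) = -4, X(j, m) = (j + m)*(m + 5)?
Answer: -130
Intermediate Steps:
X(j, m) = (5 + m)*(j + m) (X(j, m) = (j + m)*(5 + m) = (5 + m)*(j + m))
I(f, c) = -4 - c
I(12, 6)*((7*5 + 5) - 27) = (-4 - 1*6)*((7*5 + 5) - 27) = (-4 - 6)*((35 + 5) - 27) = -10*(40 - 27) = -10*13 = -130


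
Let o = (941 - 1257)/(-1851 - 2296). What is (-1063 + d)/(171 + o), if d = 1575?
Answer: 2123264/709453 ≈ 2.9928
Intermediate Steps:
o = 316/4147 (o = -316/(-4147) = -316*(-1/4147) = 316/4147 ≈ 0.076200)
(-1063 + d)/(171 + o) = (-1063 + 1575)/(171 + 316/4147) = 512/(709453/4147) = 512*(4147/709453) = 2123264/709453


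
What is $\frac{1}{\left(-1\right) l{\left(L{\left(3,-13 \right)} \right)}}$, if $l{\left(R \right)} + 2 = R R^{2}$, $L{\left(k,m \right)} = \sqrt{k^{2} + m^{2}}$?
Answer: $- \frac{1}{2819874} - \frac{89 \sqrt{178}}{2819874} \approx -0.00042144$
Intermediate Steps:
$l{\left(R \right)} = -2 + R^{3}$ ($l{\left(R \right)} = -2 + R R^{2} = -2 + R^{3}$)
$\frac{1}{\left(-1\right) l{\left(L{\left(3,-13 \right)} \right)}} = \frac{1}{\left(-1\right) \left(-2 + \left(\sqrt{3^{2} + \left(-13\right)^{2}}\right)^{3}\right)} = \frac{1}{\left(-1\right) \left(-2 + \left(\sqrt{9 + 169}\right)^{3}\right)} = \frac{1}{\left(-1\right) \left(-2 + \left(\sqrt{178}\right)^{3}\right)} = \frac{1}{\left(-1\right) \left(-2 + 178 \sqrt{178}\right)} = \frac{1}{2 - 178 \sqrt{178}}$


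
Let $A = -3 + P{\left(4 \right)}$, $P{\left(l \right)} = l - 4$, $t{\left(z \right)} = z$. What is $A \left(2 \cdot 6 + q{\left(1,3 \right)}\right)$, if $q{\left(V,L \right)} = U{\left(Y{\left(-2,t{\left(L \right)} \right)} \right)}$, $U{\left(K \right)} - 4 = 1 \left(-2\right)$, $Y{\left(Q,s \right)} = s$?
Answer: $-42$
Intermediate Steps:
$P{\left(l \right)} = -4 + l$
$A = -3$ ($A = -3 + \left(-4 + 4\right) = -3 + 0 = -3$)
$U{\left(K \right)} = 2$ ($U{\left(K \right)} = 4 + 1 \left(-2\right) = 4 - 2 = 2$)
$q{\left(V,L \right)} = 2$
$A \left(2 \cdot 6 + q{\left(1,3 \right)}\right) = - 3 \left(2 \cdot 6 + 2\right) = - 3 \left(12 + 2\right) = \left(-3\right) 14 = -42$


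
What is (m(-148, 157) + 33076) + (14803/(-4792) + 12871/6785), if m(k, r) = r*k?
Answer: 319896244277/32513720 ≈ 9838.8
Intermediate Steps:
m(k, r) = k*r
(m(-148, 157) + 33076) + (14803/(-4792) + 12871/6785) = (-148*157 + 33076) + (14803/(-4792) + 12871/6785) = (-23236 + 33076) + (14803*(-1/4792) + 12871*(1/6785)) = 9840 + (-14803/4792 + 12871/6785) = 9840 - 38760523/32513720 = 319896244277/32513720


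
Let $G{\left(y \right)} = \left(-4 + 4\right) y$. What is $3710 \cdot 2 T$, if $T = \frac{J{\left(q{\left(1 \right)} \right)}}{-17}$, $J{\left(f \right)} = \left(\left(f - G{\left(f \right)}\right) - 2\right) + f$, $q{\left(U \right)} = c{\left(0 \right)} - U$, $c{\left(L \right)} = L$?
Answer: $\frac{29680}{17} \approx 1745.9$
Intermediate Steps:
$q{\left(U \right)} = - U$ ($q{\left(U \right)} = 0 - U = - U$)
$G{\left(y \right)} = 0$ ($G{\left(y \right)} = 0 y = 0$)
$J{\left(f \right)} = -2 + 2 f$ ($J{\left(f \right)} = \left(\left(f - 0\right) - 2\right) + f = \left(\left(f + 0\right) - 2\right) + f = \left(f - 2\right) + f = \left(-2 + f\right) + f = -2 + 2 f$)
$T = \frac{4}{17}$ ($T = \frac{-2 + 2 \left(\left(-1\right) 1\right)}{-17} = \left(-2 + 2 \left(-1\right)\right) \left(- \frac{1}{17}\right) = \left(-2 - 2\right) \left(- \frac{1}{17}\right) = \left(-4\right) \left(- \frac{1}{17}\right) = \frac{4}{17} \approx 0.23529$)
$3710 \cdot 2 T = 3710 \cdot 2 \cdot \frac{4}{17} = 7420 \cdot \frac{4}{17} = \frac{29680}{17}$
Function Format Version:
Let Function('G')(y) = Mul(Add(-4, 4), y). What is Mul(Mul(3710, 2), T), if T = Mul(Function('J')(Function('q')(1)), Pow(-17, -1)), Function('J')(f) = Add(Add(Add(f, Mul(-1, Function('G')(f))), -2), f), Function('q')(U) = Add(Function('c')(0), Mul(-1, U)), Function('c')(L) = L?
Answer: Rational(29680, 17) ≈ 1745.9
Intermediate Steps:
Function('q')(U) = Mul(-1, U) (Function('q')(U) = Add(0, Mul(-1, U)) = Mul(-1, U))
Function('G')(y) = 0 (Function('G')(y) = Mul(0, y) = 0)
Function('J')(f) = Add(-2, Mul(2, f)) (Function('J')(f) = Add(Add(Add(f, Mul(-1, 0)), -2), f) = Add(Add(Add(f, 0), -2), f) = Add(Add(f, -2), f) = Add(Add(-2, f), f) = Add(-2, Mul(2, f)))
T = Rational(4, 17) (T = Mul(Add(-2, Mul(2, Mul(-1, 1))), Pow(-17, -1)) = Mul(Add(-2, Mul(2, -1)), Rational(-1, 17)) = Mul(Add(-2, -2), Rational(-1, 17)) = Mul(-4, Rational(-1, 17)) = Rational(4, 17) ≈ 0.23529)
Mul(Mul(3710, 2), T) = Mul(Mul(3710, 2), Rational(4, 17)) = Mul(7420, Rational(4, 17)) = Rational(29680, 17)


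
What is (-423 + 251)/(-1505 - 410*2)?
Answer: 172/2325 ≈ 0.073979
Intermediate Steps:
(-423 + 251)/(-1505 - 410*2) = -172/(-1505 - 820) = -172/(-2325) = -172*(-1/2325) = 172/2325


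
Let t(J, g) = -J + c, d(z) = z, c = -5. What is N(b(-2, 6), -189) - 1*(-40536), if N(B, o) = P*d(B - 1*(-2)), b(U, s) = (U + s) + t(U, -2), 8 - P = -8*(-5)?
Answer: 40440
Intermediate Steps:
P = -32 (P = 8 - (-8)*(-5) = 8 - 1*40 = 8 - 40 = -32)
t(J, g) = -5 - J (t(J, g) = -J - 5 = -5 - J)
b(U, s) = -5 + s (b(U, s) = (U + s) + (-5 - U) = -5 + s)
N(B, o) = -64 - 32*B (N(B, o) = -32*(B - 1*(-2)) = -32*(B + 2) = -32*(2 + B) = -64 - 32*B)
N(b(-2, 6), -189) - 1*(-40536) = (-64 - 32*(-5 + 6)) - 1*(-40536) = (-64 - 32*1) + 40536 = (-64 - 32) + 40536 = -96 + 40536 = 40440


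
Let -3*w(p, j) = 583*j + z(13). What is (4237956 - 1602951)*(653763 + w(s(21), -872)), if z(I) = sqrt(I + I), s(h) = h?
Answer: 2169193207775 - 878335*sqrt(26) ≈ 2.1692e+12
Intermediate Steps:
z(I) = sqrt(2)*sqrt(I) (z(I) = sqrt(2*I) = sqrt(2)*sqrt(I))
w(p, j) = -583*j/3 - sqrt(26)/3 (w(p, j) = -(583*j + sqrt(2)*sqrt(13))/3 = -(583*j + sqrt(26))/3 = -(sqrt(26) + 583*j)/3 = -583*j/3 - sqrt(26)/3)
(4237956 - 1602951)*(653763 + w(s(21), -872)) = (4237956 - 1602951)*(653763 + (-583/3*(-872) - sqrt(26)/3)) = 2635005*(653763 + (508376/3 - sqrt(26)/3)) = 2635005*(2469665/3 - sqrt(26)/3) = 2169193207775 - 878335*sqrt(26)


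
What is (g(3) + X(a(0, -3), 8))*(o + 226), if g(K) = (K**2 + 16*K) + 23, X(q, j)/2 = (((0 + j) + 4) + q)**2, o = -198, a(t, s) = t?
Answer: 10304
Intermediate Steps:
X(q, j) = 2*(4 + j + q)**2 (X(q, j) = 2*(((0 + j) + 4) + q)**2 = 2*((j + 4) + q)**2 = 2*((4 + j) + q)**2 = 2*(4 + j + q)**2)
g(K) = 23 + K**2 + 16*K
(g(3) + X(a(0, -3), 8))*(o + 226) = ((23 + 3**2 + 16*3) + 2*(4 + 8 + 0)**2)*(-198 + 226) = ((23 + 9 + 48) + 2*12**2)*28 = (80 + 2*144)*28 = (80 + 288)*28 = 368*28 = 10304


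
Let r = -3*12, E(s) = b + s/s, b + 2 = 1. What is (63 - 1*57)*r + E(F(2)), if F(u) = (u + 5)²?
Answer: -216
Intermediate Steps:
b = -1 (b = -2 + 1 = -1)
F(u) = (5 + u)²
E(s) = 0 (E(s) = -1 + s/s = -1 + 1 = 0)
r = -36
(63 - 1*57)*r + E(F(2)) = (63 - 1*57)*(-36) + 0 = (63 - 57)*(-36) + 0 = 6*(-36) + 0 = -216 + 0 = -216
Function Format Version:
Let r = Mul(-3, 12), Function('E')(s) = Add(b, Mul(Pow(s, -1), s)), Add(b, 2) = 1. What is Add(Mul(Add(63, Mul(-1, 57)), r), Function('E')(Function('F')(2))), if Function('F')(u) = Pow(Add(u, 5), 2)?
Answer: -216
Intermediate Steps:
b = -1 (b = Add(-2, 1) = -1)
Function('F')(u) = Pow(Add(5, u), 2)
Function('E')(s) = 0 (Function('E')(s) = Add(-1, Mul(Pow(s, -1), s)) = Add(-1, 1) = 0)
r = -36
Add(Mul(Add(63, Mul(-1, 57)), r), Function('E')(Function('F')(2))) = Add(Mul(Add(63, Mul(-1, 57)), -36), 0) = Add(Mul(Add(63, -57), -36), 0) = Add(Mul(6, -36), 0) = Add(-216, 0) = -216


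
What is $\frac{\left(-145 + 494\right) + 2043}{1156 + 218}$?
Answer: $\frac{1196}{687} \approx 1.7409$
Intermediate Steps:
$\frac{\left(-145 + 494\right) + 2043}{1156 + 218} = \frac{349 + 2043}{1374} = 2392 \cdot \frac{1}{1374} = \frac{1196}{687}$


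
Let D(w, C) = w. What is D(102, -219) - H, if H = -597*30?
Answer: 18012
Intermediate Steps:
H = -17910
D(102, -219) - H = 102 - 1*(-17910) = 102 + 17910 = 18012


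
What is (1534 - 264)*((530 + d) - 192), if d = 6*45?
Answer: 772160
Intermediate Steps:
d = 270
(1534 - 264)*((530 + d) - 192) = (1534 - 264)*((530 + 270) - 192) = 1270*(800 - 192) = 1270*608 = 772160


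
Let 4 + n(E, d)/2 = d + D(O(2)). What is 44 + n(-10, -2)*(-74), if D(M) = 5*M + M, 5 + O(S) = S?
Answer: 3596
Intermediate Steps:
O(S) = -5 + S
D(M) = 6*M
n(E, d) = -44 + 2*d (n(E, d) = -8 + 2*(d + 6*(-5 + 2)) = -8 + 2*(d + 6*(-3)) = -8 + 2*(d - 18) = -8 + 2*(-18 + d) = -8 + (-36 + 2*d) = -44 + 2*d)
44 + n(-10, -2)*(-74) = 44 + (-44 + 2*(-2))*(-74) = 44 + (-44 - 4)*(-74) = 44 - 48*(-74) = 44 + 3552 = 3596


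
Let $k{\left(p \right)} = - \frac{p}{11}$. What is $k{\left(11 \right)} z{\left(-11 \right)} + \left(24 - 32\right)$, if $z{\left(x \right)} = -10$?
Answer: $2$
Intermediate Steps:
$k{\left(p \right)} = - \frac{p}{11}$
$k{\left(11 \right)} z{\left(-11 \right)} + \left(24 - 32\right) = \left(- \frac{1}{11}\right) 11 \left(-10\right) + \left(24 - 32\right) = \left(-1\right) \left(-10\right) - 8 = 10 - 8 = 2$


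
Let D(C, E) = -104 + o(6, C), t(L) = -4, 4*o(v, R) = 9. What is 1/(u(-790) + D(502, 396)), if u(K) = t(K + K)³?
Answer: -4/663 ≈ -0.0060332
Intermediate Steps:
o(v, R) = 9/4 (o(v, R) = (¼)*9 = 9/4)
D(C, E) = -407/4 (D(C, E) = -104 + 9/4 = -407/4)
u(K) = -64 (u(K) = (-4)³ = -64)
1/(u(-790) + D(502, 396)) = 1/(-64 - 407/4) = 1/(-663/4) = -4/663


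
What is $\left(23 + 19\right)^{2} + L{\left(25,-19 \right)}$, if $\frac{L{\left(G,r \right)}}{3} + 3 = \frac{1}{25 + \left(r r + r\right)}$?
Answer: $\frac{644088}{367} \approx 1755.0$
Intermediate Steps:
$L{\left(G,r \right)} = -9 + \frac{3}{25 + r + r^{2}}$ ($L{\left(G,r \right)} = -9 + \frac{3}{25 + \left(r r + r\right)} = -9 + \frac{3}{25 + \left(r^{2} + r\right)} = -9 + \frac{3}{25 + \left(r + r^{2}\right)} = -9 + \frac{3}{25 + r + r^{2}}$)
$\left(23 + 19\right)^{2} + L{\left(25,-19 \right)} = \left(23 + 19\right)^{2} + \frac{3 \left(-74 - -57 - 3 \left(-19\right)^{2}\right)}{25 - 19 + \left(-19\right)^{2}} = 42^{2} + \frac{3 \left(-74 + 57 - 1083\right)}{25 - 19 + 361} = 1764 + \frac{3 \left(-74 + 57 - 1083\right)}{367} = 1764 + 3 \cdot \frac{1}{367} \left(-1100\right) = 1764 - \frac{3300}{367} = \frac{644088}{367}$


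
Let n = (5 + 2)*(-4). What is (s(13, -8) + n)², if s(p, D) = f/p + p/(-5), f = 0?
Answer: 23409/25 ≈ 936.36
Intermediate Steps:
s(p, D) = -p/5 (s(p, D) = 0/p + p/(-5) = 0 + p*(-⅕) = 0 - p/5 = -p/5)
n = -28 (n = 7*(-4) = -28)
(s(13, -8) + n)² = (-⅕*13 - 28)² = (-13/5 - 28)² = (-153/5)² = 23409/25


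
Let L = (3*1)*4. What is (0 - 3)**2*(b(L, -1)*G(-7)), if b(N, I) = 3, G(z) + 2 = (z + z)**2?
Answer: 5238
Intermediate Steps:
L = 12 (L = 3*4 = 12)
G(z) = -2 + 4*z**2 (G(z) = -2 + (z + z)**2 = -2 + (2*z)**2 = -2 + 4*z**2)
(0 - 3)**2*(b(L, -1)*G(-7)) = (0 - 3)**2*(3*(-2 + 4*(-7)**2)) = (-3)**2*(3*(-2 + 4*49)) = 9*(3*(-2 + 196)) = 9*(3*194) = 9*582 = 5238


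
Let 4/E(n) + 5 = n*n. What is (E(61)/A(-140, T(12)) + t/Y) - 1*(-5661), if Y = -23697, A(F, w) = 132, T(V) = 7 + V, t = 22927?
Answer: 5482525799939/968638572 ≈ 5660.0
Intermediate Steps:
E(n) = 4/(-5 + n²) (E(n) = 4/(-5 + n*n) = 4/(-5 + n²))
(E(61)/A(-140, T(12)) + t/Y) - 1*(-5661) = ((4/(-5 + 61²))/132 + 22927/(-23697)) - 1*(-5661) = ((4/(-5 + 3721))*(1/132) + 22927*(-1/23697)) + 5661 = ((4/3716)*(1/132) - 22927/23697) + 5661 = ((4*(1/3716))*(1/132) - 22927/23697) + 5661 = ((1/929)*(1/132) - 22927/23697) + 5661 = (1/122628 - 22927/23697) + 5661 = -937156153/968638572 + 5661 = 5482525799939/968638572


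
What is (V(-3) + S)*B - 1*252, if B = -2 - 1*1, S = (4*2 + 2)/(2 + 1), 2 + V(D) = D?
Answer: -247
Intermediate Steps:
V(D) = -2 + D
S = 10/3 (S = (8 + 2)/3 = 10*(1/3) = 10/3 ≈ 3.3333)
B = -3 (B = -2 - 1 = -3)
(V(-3) + S)*B - 1*252 = ((-2 - 3) + 10/3)*(-3) - 1*252 = (-5 + 10/3)*(-3) - 252 = -5/3*(-3) - 252 = 5 - 252 = -247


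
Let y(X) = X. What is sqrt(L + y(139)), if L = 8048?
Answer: sqrt(8187) ≈ 90.482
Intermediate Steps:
sqrt(L + y(139)) = sqrt(8048 + 139) = sqrt(8187)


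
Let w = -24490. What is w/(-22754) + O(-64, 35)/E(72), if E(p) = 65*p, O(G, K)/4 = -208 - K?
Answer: 41441/47710 ≈ 0.86860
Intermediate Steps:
O(G, K) = -832 - 4*K (O(G, K) = 4*(-208 - K) = -832 - 4*K)
w/(-22754) + O(-64, 35)/E(72) = -24490/(-22754) + (-832 - 4*35)/((65*72)) = -24490*(-1/22754) + (-832 - 140)/4680 = 395/367 - 972*1/4680 = 395/367 - 27/130 = 41441/47710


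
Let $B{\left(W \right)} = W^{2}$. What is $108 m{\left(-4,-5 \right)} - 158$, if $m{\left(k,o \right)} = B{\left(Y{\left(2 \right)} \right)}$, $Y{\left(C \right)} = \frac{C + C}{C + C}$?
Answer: $-50$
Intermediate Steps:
$Y{\left(C \right)} = 1$ ($Y{\left(C \right)} = \frac{2 C}{2 C} = 2 C \frac{1}{2 C} = 1$)
$m{\left(k,o \right)} = 1$ ($m{\left(k,o \right)} = 1^{2} = 1$)
$108 m{\left(-4,-5 \right)} - 158 = 108 \cdot 1 - 158 = 108 - 158 = -50$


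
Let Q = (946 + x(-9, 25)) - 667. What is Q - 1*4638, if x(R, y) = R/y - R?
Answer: -108759/25 ≈ -4350.4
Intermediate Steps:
x(R, y) = -R + R/y
Q = 7191/25 (Q = (946 + (-1*(-9) - 9/25)) - 667 = (946 + (9 - 9*1/25)) - 667 = (946 + (9 - 9/25)) - 667 = (946 + 216/25) - 667 = 23866/25 - 667 = 7191/25 ≈ 287.64)
Q - 1*4638 = 7191/25 - 1*4638 = 7191/25 - 4638 = -108759/25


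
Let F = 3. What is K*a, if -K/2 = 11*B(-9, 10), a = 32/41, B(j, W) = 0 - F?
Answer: 2112/41 ≈ 51.512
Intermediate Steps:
B(j, W) = -3 (B(j, W) = 0 - 1*3 = 0 - 3 = -3)
a = 32/41 (a = 32*(1/41) = 32/41 ≈ 0.78049)
K = 66 (K = -22*(-3) = -2*(-33) = 66)
K*a = 66*(32/41) = 2112/41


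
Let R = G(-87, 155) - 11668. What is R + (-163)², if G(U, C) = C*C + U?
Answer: 38839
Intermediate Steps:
G(U, C) = U + C² (G(U, C) = C² + U = U + C²)
R = 12270 (R = (-87 + 155²) - 11668 = (-87 + 24025) - 11668 = 23938 - 11668 = 12270)
R + (-163)² = 12270 + (-163)² = 12270 + 26569 = 38839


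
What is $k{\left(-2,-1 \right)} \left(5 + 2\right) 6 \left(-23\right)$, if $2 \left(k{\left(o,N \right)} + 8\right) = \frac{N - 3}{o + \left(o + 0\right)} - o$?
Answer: $6279$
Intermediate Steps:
$k{\left(o,N \right)} = -8 - \frac{o}{2} + \frac{-3 + N}{4 o}$ ($k{\left(o,N \right)} = -8 + \frac{\frac{N - 3}{o + \left(o + 0\right)} - o}{2} = -8 + \frac{\frac{-3 + N}{o + o} - o}{2} = -8 + \frac{\frac{-3 + N}{2 o} - o}{2} = -8 + \frac{- o + \frac{-3 + N}{2 o}}{2} = -8 - \left(\frac{o}{2} - \frac{-3 + N}{4 o}\right) = -8 - \frac{o}{2} + \frac{-3 + N}{4 o}$)
$k{\left(-2,-1 \right)} \left(5 + 2\right) 6 \left(-23\right) = \frac{-3 - 1 - - 4 \left(16 - 2\right)}{4 \left(-2\right)} \left(5 + 2\right) 6 \left(-23\right) = \frac{1}{4} \left(- \frac{1}{2}\right) \left(-3 - 1 - \left(-4\right) 14\right) 7 \cdot 6 \left(-23\right) = \frac{1}{4} \left(- \frac{1}{2}\right) \left(-3 - 1 + 56\right) 42 \left(-23\right) = \frac{1}{4} \left(- \frac{1}{2}\right) 52 \cdot 42 \left(-23\right) = \left(- \frac{13}{2}\right) 42 \left(-23\right) = \left(-273\right) \left(-23\right) = 6279$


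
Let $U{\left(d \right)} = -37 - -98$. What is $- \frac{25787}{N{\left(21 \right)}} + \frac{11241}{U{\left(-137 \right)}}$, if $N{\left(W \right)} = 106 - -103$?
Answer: $\frac{776362}{12749} \approx 60.896$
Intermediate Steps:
$N{\left(W \right)} = 209$ ($N{\left(W \right)} = 106 + 103 = 209$)
$U{\left(d \right)} = 61$ ($U{\left(d \right)} = -37 + 98 = 61$)
$- \frac{25787}{N{\left(21 \right)}} + \frac{11241}{U{\left(-137 \right)}} = - \frac{25787}{209} + \frac{11241}{61} = \frac{776362}{12749}$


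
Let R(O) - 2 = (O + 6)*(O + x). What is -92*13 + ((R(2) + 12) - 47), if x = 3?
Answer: -1189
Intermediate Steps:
R(O) = 2 + (3 + O)*(6 + O) (R(O) = 2 + (O + 6)*(O + 3) = 2 + (6 + O)*(3 + O) = 2 + (3 + O)*(6 + O))
-92*13 + ((R(2) + 12) - 47) = -92*13 + (((20 + 2² + 9*2) + 12) - 47) = -1196 + (((20 + 4 + 18) + 12) - 47) = -1196 + ((42 + 12) - 47) = -1196 + (54 - 47) = -1196 + 7 = -1189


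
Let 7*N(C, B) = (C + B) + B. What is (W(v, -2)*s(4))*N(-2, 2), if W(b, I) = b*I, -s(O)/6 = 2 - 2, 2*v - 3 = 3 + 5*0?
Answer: 0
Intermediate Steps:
N(C, B) = C/7 + 2*B/7 (N(C, B) = ((C + B) + B)/7 = ((B + C) + B)/7 = (C + 2*B)/7 = C/7 + 2*B/7)
v = 3 (v = 3/2 + (3 + 5*0)/2 = 3/2 + (3 + 0)/2 = 3/2 + (½)*3 = 3/2 + 3/2 = 3)
s(O) = 0 (s(O) = -6*(2 - 2) = -6*0 = 0)
W(b, I) = I*b
(W(v, -2)*s(4))*N(-2, 2) = (-2*3*0)*((⅐)*(-2) + (2/7)*2) = (-6*0)*(-2/7 + 4/7) = 0*(2/7) = 0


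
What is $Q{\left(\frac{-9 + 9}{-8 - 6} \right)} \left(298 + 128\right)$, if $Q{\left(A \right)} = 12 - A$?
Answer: $5112$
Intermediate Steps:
$Q{\left(\frac{-9 + 9}{-8 - 6} \right)} \left(298 + 128\right) = \left(12 - \frac{-9 + 9}{-8 - 6}\right) \left(298 + 128\right) = \left(12 - \frac{0}{-14}\right) 426 = \left(12 - 0 \left(- \frac{1}{14}\right)\right) 426 = \left(12 - 0\right) 426 = \left(12 + 0\right) 426 = 12 \cdot 426 = 5112$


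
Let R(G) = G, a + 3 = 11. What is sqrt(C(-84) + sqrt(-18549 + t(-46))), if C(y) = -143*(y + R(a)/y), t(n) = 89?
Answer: sqrt(5303298 + 882*I*sqrt(4615))/21 ≈ 109.66 + 0.61948*I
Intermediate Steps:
a = 8 (a = -3 + 11 = 8)
C(y) = -1144/y - 143*y (C(y) = -143*(y + 8/y) = -1144/y - 143*y)
sqrt(C(-84) + sqrt(-18549 + t(-46))) = sqrt((-1144/(-84) - 143*(-84)) + sqrt(-18549 + 89)) = sqrt((-1144*(-1/84) + 12012) + sqrt(-18460)) = sqrt((286/21 + 12012) + 2*I*sqrt(4615)) = sqrt(252538/21 + 2*I*sqrt(4615))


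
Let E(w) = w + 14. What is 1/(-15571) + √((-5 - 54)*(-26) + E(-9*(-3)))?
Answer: -1/15571 + 15*√7 ≈ 39.686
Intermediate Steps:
E(w) = 14 + w
1/(-15571) + √((-5 - 54)*(-26) + E(-9*(-3))) = 1/(-15571) + √((-5 - 54)*(-26) + (14 - 9*(-3))) = -1/15571 + √(-59*(-26) + (14 + 27)) = -1/15571 + √(1534 + 41) = -1/15571 + √1575 = -1/15571 + 15*√7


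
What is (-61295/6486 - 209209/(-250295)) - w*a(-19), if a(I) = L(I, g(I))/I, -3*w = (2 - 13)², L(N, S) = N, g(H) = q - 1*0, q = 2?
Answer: 746272031/23527730 ≈ 31.719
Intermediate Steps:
g(H) = 2 (g(H) = 2 - 1*0 = 2 + 0 = 2)
w = -121/3 (w = -(2 - 13)²/3 = -⅓*(-11)² = -⅓*121 = -121/3 ≈ -40.333)
a(I) = 1 (a(I) = I/I = 1)
(-61295/6486 - 209209/(-250295)) - w*a(-19) = (-61295/6486 - 209209/(-250295)) - (-121)/3 = (-61295*1/6486 - 209209*(-1/250295)) - 1*(-121/3) = (-2665/282 + 209209/250295) + 121/3 = -608039237/70583190 + 121/3 = 746272031/23527730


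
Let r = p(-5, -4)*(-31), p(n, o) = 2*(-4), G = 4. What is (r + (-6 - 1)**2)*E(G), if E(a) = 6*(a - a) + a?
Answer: 1188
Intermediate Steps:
p(n, o) = -8
r = 248 (r = -8*(-31) = 248)
E(a) = a (E(a) = 6*0 + a = 0 + a = a)
(r + (-6 - 1)**2)*E(G) = (248 + (-6 - 1)**2)*4 = (248 + (-7)**2)*4 = (248 + 49)*4 = 297*4 = 1188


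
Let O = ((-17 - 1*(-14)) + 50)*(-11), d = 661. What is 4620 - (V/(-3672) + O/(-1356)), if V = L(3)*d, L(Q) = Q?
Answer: 639023399/138312 ≈ 4620.2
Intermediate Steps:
V = 1983 (V = 3*661 = 1983)
O = -517 (O = ((-17 + 14) + 50)*(-11) = (-3 + 50)*(-11) = 47*(-11) = -517)
4620 - (V/(-3672) + O/(-1356)) = 4620 - (1983/(-3672) - 517/(-1356)) = 4620 - (1983*(-1/3672) - 517*(-1/1356)) = 4620 - (-661/1224 + 517/1356) = 4620 - 1*(-21959/138312) = 4620 + 21959/138312 = 639023399/138312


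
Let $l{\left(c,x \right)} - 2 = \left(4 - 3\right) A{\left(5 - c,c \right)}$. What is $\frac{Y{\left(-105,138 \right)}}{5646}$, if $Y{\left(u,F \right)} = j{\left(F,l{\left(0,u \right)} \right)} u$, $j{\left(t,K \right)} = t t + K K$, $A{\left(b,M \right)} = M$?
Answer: $- \frac{333340}{941} \approx -354.24$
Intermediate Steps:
$l{\left(c,x \right)} = 2 + c$ ($l{\left(c,x \right)} = 2 + \left(4 - 3\right) c = 2 + 1 c = 2 + c$)
$j{\left(t,K \right)} = K^{2} + t^{2}$ ($j{\left(t,K \right)} = t^{2} + K^{2} = K^{2} + t^{2}$)
$Y{\left(u,F \right)} = u \left(4 + F^{2}\right)$ ($Y{\left(u,F \right)} = \left(\left(2 + 0\right)^{2} + F^{2}\right) u = \left(2^{2} + F^{2}\right) u = \left(4 + F^{2}\right) u = u \left(4 + F^{2}\right)$)
$\frac{Y{\left(-105,138 \right)}}{5646} = \frac{\left(-105\right) \left(4 + 138^{2}\right)}{5646} = - 105 \left(4 + 19044\right) \frac{1}{5646} = \left(-105\right) 19048 \cdot \frac{1}{5646} = \left(-2000040\right) \frac{1}{5646} = - \frac{333340}{941}$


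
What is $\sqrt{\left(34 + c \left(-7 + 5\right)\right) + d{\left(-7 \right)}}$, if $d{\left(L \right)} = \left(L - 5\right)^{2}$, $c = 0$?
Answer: $\sqrt{178} \approx 13.342$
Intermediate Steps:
$d{\left(L \right)} = \left(-5 + L\right)^{2}$
$\sqrt{\left(34 + c \left(-7 + 5\right)\right) + d{\left(-7 \right)}} = \sqrt{\left(34 + 0 \left(-7 + 5\right)\right) + \left(-5 - 7\right)^{2}} = \sqrt{\left(34 + 0 \left(-2\right)\right) + \left(-12\right)^{2}} = \sqrt{\left(34 + 0\right) + 144} = \sqrt{34 + 144} = \sqrt{178}$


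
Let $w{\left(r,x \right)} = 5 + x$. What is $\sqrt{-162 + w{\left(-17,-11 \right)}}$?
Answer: $2 i \sqrt{42} \approx 12.961 i$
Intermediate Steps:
$\sqrt{-162 + w{\left(-17,-11 \right)}} = \sqrt{-162 + \left(5 - 11\right)} = \sqrt{-162 - 6} = \sqrt{-168} = 2 i \sqrt{42}$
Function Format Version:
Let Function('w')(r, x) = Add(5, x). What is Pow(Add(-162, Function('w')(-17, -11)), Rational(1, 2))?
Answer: Mul(2, I, Pow(42, Rational(1, 2))) ≈ Mul(12.961, I)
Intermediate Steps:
Pow(Add(-162, Function('w')(-17, -11)), Rational(1, 2)) = Pow(Add(-162, Add(5, -11)), Rational(1, 2)) = Pow(Add(-162, -6), Rational(1, 2)) = Pow(-168, Rational(1, 2)) = Mul(2, I, Pow(42, Rational(1, 2)))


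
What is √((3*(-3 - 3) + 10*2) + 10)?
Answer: 2*√3 ≈ 3.4641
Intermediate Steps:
√((3*(-3 - 3) + 10*2) + 10) = √((3*(-6) + 20) + 10) = √((-18 + 20) + 10) = √(2 + 10) = √12 = 2*√3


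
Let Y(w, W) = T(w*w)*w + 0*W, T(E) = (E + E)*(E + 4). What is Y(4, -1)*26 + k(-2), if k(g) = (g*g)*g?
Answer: 66552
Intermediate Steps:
T(E) = 2*E*(4 + E) (T(E) = (2*E)*(4 + E) = 2*E*(4 + E))
k(g) = g**3 (k(g) = g**2*g = g**3)
Y(w, W) = 2*w**3*(4 + w**2) (Y(w, W) = (2*(w*w)*(4 + w*w))*w + 0*W = (2*w**2*(4 + w**2))*w + 0 = 2*w**3*(4 + w**2) + 0 = 2*w**3*(4 + w**2))
Y(4, -1)*26 + k(-2) = (2*4**3*(4 + 4**2))*26 + (-2)**3 = (2*64*(4 + 16))*26 - 8 = (2*64*20)*26 - 8 = 2560*26 - 8 = 66560 - 8 = 66552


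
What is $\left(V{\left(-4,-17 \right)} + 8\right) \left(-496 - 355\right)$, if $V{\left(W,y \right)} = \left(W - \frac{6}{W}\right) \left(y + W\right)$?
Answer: $- \frac{102971}{2} \approx -51486.0$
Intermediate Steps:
$V{\left(W,y \right)} = \left(W + y\right) \left(W - \frac{6}{W}\right)$ ($V{\left(W,y \right)} = \left(W - \frac{6}{W}\right) \left(W + y\right) = \left(W + y\right) \left(W - \frac{6}{W}\right)$)
$\left(V{\left(-4,-17 \right)} + 8\right) \left(-496 - 355\right) = \left(\left(-6 + \left(-4\right)^{2} - -68 - - \frac{102}{-4}\right) + 8\right) \left(-496 - 355\right) = \left(\left(-6 + 16 + 68 - \left(-102\right) \left(- \frac{1}{4}\right)\right) + 8\right) \left(-851\right) = \left(\left(-6 + 16 + 68 - \frac{51}{2}\right) + 8\right) \left(-851\right) = \left(\frac{105}{2} + 8\right) \left(-851\right) = \frac{121}{2} \left(-851\right) = - \frac{102971}{2}$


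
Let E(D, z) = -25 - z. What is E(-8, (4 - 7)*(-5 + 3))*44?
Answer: -1364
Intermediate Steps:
E(-8, (4 - 7)*(-5 + 3))*44 = (-25 - (4 - 7)*(-5 + 3))*44 = (-25 - (-3)*(-2))*44 = (-25 - 1*6)*44 = (-25 - 6)*44 = -31*44 = -1364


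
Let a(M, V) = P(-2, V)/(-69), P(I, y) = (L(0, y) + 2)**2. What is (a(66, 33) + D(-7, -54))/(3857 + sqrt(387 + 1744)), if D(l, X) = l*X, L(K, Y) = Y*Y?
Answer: -4490315543/1026327942 + 1164199*sqrt(2131)/1026327942 ≈ -4.3228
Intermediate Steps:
L(K, Y) = Y**2
D(l, X) = X*l
P(I, y) = (2 + y**2)**2 (P(I, y) = (y**2 + 2)**2 = (2 + y**2)**2)
a(M, V) = -(2 + V**2)**2/69 (a(M, V) = (2 + V**2)**2/(-69) = (2 + V**2)**2*(-1/69) = -(2 + V**2)**2/69)
(a(66, 33) + D(-7, -54))/(3857 + sqrt(387 + 1744)) = (-(2 + 33**2)**2/69 - 54*(-7))/(3857 + sqrt(387 + 1744)) = (-(2 + 1089)**2/69 + 378)/(3857 + sqrt(2131)) = (-1/69*1091**2 + 378)/(3857 + sqrt(2131)) = (-1/69*1190281 + 378)/(3857 + sqrt(2131)) = (-1190281/69 + 378)/(3857 + sqrt(2131)) = -1164199/(69*(3857 + sqrt(2131)))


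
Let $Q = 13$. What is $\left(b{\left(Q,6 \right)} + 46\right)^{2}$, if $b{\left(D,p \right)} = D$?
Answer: $3481$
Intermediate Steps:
$\left(b{\left(Q,6 \right)} + 46\right)^{2} = \left(13 + 46\right)^{2} = 59^{2} = 3481$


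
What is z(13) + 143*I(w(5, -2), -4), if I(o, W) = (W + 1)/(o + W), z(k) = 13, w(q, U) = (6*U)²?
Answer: 1391/140 ≈ 9.9357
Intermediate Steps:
w(q, U) = 36*U²
I(o, W) = (1 + W)/(W + o)
z(13) + 143*I(w(5, -2), -4) = 13 + 143*((1 - 4)/(-4 + 36*(-2)²)) = 13 + 143*(-3/(-4 + 36*4)) = 13 + 143*(-3/(-4 + 144)) = 13 + 143*(-3/140) = 13 - 429/140 = 1391/140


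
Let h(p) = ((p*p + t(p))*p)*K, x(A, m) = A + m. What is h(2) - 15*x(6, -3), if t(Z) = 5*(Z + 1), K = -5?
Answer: -235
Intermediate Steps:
t(Z) = 5 + 5*Z (t(Z) = 5*(1 + Z) = 5 + 5*Z)
h(p) = -5*p*(5 + p² + 5*p) (h(p) = ((p*p + (5 + 5*p))*p)*(-5) = ((p² + (5 + 5*p))*p)*(-5) = ((5 + p² + 5*p)*p)*(-5) = (p*(5 + p² + 5*p))*(-5) = -5*p*(5 + p² + 5*p))
h(2) - 15*x(6, -3) = -5*2*(5 + 2² + 5*2) - 15*(6 - 3) = -5*2*(5 + 4 + 10) - 15*3 = -5*2*19 - 45 = -190 - 45 = -235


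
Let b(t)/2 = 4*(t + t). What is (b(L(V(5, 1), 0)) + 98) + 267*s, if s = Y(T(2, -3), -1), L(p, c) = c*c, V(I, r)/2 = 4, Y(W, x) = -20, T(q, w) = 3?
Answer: -5242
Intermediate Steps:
V(I, r) = 8 (V(I, r) = 2*4 = 8)
L(p, c) = c²
b(t) = 16*t (b(t) = 2*(4*(t + t)) = 2*(4*(2*t)) = 2*(8*t) = 16*t)
s = -20
(b(L(V(5, 1), 0)) + 98) + 267*s = (16*0² + 98) + 267*(-20) = (16*0 + 98) - 5340 = (0 + 98) - 5340 = 98 - 5340 = -5242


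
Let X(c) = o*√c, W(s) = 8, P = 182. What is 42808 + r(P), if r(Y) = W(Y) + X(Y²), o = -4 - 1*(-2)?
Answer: 42452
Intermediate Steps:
o = -2 (o = -4 + 2 = -2)
X(c) = -2*√c
r(Y) = 8 - 2*√(Y²)
42808 + r(P) = 42808 + (8 - 2*√(182²)) = 42808 + (8 - 2*√33124) = 42808 + (8 - 2*182) = 42808 + (8 - 364) = 42808 - 356 = 42452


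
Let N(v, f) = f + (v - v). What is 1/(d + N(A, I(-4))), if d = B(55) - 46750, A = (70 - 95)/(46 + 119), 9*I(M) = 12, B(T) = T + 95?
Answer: -3/139796 ≈ -2.1460e-5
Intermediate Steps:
B(T) = 95 + T
I(M) = 4/3 (I(M) = (⅑)*12 = 4/3)
A = -5/33 (A = -25/165 = -25*1/165 = -5/33 ≈ -0.15152)
d = -46600 (d = (95 + 55) - 46750 = 150 - 46750 = -46600)
N(v, f) = f (N(v, f) = f + 0 = f)
1/(d + N(A, I(-4))) = 1/(-46600 + 4/3) = 1/(-139796/3) = -3/139796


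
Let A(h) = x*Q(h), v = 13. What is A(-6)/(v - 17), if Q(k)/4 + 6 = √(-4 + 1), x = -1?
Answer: -6 + I*√3 ≈ -6.0 + 1.732*I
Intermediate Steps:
Q(k) = -24 + 4*I*√3 (Q(k) = -24 + 4*√(-4 + 1) = -24 + 4*√(-3) = -24 + 4*(I*√3) = -24 + 4*I*√3)
A(h) = 24 - 4*I*√3 (A(h) = -(-24 + 4*I*√3) = 24 - 4*I*√3)
A(-6)/(v - 17) = (24 - 4*I*√3)/(13 - 17) = (24 - 4*I*√3)/(-4) = (24 - 4*I*√3)*(-¼) = -6 + I*√3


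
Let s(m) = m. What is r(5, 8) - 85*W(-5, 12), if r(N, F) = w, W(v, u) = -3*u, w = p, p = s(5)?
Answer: 3065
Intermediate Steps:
p = 5
w = 5
r(N, F) = 5
r(5, 8) - 85*W(-5, 12) = 5 - (-255)*12 = 5 - 85*(-36) = 5 + 3060 = 3065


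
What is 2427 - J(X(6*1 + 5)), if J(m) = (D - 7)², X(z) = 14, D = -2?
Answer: 2346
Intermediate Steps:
J(m) = 81 (J(m) = (-2 - 7)² = (-9)² = 81)
2427 - J(X(6*1 + 5)) = 2427 - 1*81 = 2427 - 81 = 2346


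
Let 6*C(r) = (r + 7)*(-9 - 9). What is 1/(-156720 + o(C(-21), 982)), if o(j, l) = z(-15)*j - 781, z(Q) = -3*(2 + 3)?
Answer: -1/158131 ≈ -6.3239e-6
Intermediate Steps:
z(Q) = -15 (z(Q) = -3*5 = -15)
C(r) = -21 - 3*r (C(r) = ((r + 7)*(-9 - 9))/6 = ((7 + r)*(-18))/6 = (-126 - 18*r)/6 = -21 - 3*r)
o(j, l) = -781 - 15*j (o(j, l) = -15*j - 781 = -781 - 15*j)
1/(-156720 + o(C(-21), 982)) = 1/(-156720 + (-781 - 15*(-21 - 3*(-21)))) = 1/(-156720 + (-781 - 15*(-21 + 63))) = 1/(-156720 + (-781 - 15*42)) = 1/(-156720 + (-781 - 630)) = 1/(-156720 - 1411) = 1/(-158131) = -1/158131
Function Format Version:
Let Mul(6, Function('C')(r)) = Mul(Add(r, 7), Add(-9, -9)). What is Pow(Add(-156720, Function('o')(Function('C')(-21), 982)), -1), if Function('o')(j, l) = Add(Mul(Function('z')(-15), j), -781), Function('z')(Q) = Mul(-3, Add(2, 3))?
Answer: Rational(-1, 158131) ≈ -6.3239e-6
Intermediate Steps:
Function('z')(Q) = -15 (Function('z')(Q) = Mul(-3, 5) = -15)
Function('C')(r) = Add(-21, Mul(-3, r)) (Function('C')(r) = Mul(Rational(1, 6), Mul(Add(r, 7), Add(-9, -9))) = Mul(Rational(1, 6), Mul(Add(7, r), -18)) = Mul(Rational(1, 6), Add(-126, Mul(-18, r))) = Add(-21, Mul(-3, r)))
Function('o')(j, l) = Add(-781, Mul(-15, j)) (Function('o')(j, l) = Add(Mul(-15, j), -781) = Add(-781, Mul(-15, j)))
Pow(Add(-156720, Function('o')(Function('C')(-21), 982)), -1) = Pow(Add(-156720, Add(-781, Mul(-15, Add(-21, Mul(-3, -21))))), -1) = Pow(Add(-156720, Add(-781, Mul(-15, Add(-21, 63)))), -1) = Pow(Add(-156720, Add(-781, Mul(-15, 42))), -1) = Pow(Add(-156720, Add(-781, -630)), -1) = Pow(Add(-156720, -1411), -1) = Pow(-158131, -1) = Rational(-1, 158131)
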